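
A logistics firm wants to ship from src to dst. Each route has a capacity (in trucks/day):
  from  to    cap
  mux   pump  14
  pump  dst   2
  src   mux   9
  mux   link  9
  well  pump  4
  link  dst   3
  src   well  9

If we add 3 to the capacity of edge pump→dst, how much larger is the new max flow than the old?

3

Original max flow = 5.
After raising cap(pump→dst), augmenting paths through that edge carry 3 more units.
New max flow = 8. Increase = 3.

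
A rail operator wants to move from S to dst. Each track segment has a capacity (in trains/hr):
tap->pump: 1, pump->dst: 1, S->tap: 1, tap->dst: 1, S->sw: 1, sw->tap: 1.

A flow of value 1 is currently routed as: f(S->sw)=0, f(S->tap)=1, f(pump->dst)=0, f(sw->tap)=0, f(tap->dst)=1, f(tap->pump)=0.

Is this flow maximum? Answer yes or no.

Residual path S->sw->tap->pump->dst has bottleneck 1 > 0.
Pushing 1 along it raises the flow to 2, so the given flow is not maximum.

No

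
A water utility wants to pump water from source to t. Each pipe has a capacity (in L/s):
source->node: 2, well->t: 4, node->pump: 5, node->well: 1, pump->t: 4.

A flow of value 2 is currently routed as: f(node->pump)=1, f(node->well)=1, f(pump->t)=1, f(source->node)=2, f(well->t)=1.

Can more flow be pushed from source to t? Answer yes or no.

No

Residual reachable from source: {source}; t is not reachable.
Saturated cut: source->node with total capacity 2 = current flow value. Flow is maximum.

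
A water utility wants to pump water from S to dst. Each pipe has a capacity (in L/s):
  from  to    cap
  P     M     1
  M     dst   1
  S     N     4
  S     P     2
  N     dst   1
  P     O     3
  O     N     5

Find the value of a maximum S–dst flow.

Augment S->N->dst: bottleneck 1. Total 1.
Augment S->P->M->dst: bottleneck 1. Total 2.
No augmenting path remains in the residual graph.

2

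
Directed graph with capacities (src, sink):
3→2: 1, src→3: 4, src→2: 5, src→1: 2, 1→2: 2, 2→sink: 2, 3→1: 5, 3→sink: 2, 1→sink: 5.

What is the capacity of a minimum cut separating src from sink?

Max flow = 8 (via 4 augmenting paths).
In the residual at optimum, the set reachable from src is {2, src}.
Cut edges: src→3 (cap 4), src→1 (cap 2), 2→sink (cap 2). Sum = 8.

8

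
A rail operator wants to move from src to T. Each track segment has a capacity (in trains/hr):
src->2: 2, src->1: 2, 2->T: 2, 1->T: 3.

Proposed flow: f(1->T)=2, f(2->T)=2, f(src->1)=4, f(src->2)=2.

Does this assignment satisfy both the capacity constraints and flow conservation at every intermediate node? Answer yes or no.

No

Capacity violated on src->1: flow 4 > capacity 2.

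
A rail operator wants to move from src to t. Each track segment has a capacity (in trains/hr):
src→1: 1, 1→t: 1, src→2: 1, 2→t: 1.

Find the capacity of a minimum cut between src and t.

2

Max flow = 2 (via 2 augmenting paths).
In the residual at optimum, the set reachable from src is {src}.
Cut edges: src→1 (cap 1), src→2 (cap 1). Sum = 2.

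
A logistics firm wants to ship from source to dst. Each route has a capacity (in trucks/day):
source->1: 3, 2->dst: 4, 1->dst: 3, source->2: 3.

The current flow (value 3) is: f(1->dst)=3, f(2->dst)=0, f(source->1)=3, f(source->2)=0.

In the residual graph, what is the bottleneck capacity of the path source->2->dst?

Residual capacities along the path: source->2: 3, 2->dst: 4.
Minimum is 3.

3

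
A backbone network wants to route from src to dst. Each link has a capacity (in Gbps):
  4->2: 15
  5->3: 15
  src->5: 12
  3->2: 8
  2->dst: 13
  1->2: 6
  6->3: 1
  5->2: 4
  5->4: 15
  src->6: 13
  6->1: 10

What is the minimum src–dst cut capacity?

Max flow = 13 (via 3 augmenting paths).
In the residual at optimum, the set reachable from src is {1, 2, 3, 4, 5, 6, src}.
Cut edges: 2->dst (cap 13). Sum = 13.

13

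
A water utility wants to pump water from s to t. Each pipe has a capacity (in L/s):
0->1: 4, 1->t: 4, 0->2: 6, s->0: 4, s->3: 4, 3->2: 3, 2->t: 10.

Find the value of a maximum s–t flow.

7

Augment s->3->2->t: bottleneck 3. Total 3.
Augment s->0->2->t: bottleneck 4. Total 7.
No augmenting path remains in the residual graph.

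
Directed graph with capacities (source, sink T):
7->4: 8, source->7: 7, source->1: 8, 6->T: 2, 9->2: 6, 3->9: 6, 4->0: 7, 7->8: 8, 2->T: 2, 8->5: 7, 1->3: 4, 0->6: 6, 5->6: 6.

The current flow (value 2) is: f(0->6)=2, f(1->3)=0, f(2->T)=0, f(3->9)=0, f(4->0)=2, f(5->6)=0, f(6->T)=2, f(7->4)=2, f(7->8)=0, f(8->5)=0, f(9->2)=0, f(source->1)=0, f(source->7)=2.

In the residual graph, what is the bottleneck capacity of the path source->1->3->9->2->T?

2

Residual capacities along the path: source->1: 8, 1->3: 4, 3->9: 6, 9->2: 6, 2->T: 2.
Minimum is 2.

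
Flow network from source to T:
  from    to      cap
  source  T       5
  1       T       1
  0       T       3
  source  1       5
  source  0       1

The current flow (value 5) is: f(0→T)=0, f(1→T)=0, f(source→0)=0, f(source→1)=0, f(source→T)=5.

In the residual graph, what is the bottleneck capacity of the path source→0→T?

Residual capacities along the path: source→0: 1, 0→T: 3.
Minimum is 1.

1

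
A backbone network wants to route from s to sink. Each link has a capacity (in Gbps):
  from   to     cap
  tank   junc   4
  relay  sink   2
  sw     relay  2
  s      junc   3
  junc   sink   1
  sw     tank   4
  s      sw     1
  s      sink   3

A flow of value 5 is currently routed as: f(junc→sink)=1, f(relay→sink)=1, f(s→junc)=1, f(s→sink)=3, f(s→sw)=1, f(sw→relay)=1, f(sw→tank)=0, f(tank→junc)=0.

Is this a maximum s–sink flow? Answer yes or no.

Yes

Residual reachable from s: {junc, s}; sink is not reachable.
Saturated cut: s→sw, s→sink, junc→sink with total capacity 5 = current flow value. Flow is maximum.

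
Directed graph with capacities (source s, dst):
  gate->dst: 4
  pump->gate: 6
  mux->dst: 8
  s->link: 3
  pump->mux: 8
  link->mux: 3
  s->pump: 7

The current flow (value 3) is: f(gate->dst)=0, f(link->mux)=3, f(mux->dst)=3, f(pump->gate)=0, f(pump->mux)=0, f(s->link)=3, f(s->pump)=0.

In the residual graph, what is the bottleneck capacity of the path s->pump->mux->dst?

5

Residual capacities along the path: s->pump: 7, pump->mux: 8, mux->dst: 5.
Minimum is 5.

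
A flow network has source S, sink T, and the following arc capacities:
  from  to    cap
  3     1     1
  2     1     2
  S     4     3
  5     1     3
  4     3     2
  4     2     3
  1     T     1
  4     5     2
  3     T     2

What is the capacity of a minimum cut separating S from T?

3

Max flow = 3 (via 2 augmenting paths).
In the residual at optimum, the set reachable from S is {S}.
Cut edges: S->4 (cap 3). Sum = 3.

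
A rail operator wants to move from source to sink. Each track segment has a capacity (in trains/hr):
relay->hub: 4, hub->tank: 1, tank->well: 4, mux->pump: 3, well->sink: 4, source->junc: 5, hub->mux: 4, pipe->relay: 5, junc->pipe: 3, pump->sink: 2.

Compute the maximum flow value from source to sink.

Augment source->junc->pipe->relay->hub->mux->pump->sink: bottleneck 2. Total 2.
Augment source->junc->pipe->relay->hub->tank->well->sink: bottleneck 1. Total 3.
No augmenting path remains in the residual graph.

3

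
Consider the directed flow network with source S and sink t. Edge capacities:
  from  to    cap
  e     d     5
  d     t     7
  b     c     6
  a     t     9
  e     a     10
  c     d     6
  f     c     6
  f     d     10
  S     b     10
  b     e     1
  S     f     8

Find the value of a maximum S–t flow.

8

Augment S→f→d→t: bottleneck 7. Total 7.
Augment S→b→e→a→t: bottleneck 1. Total 8.
No augmenting path remains in the residual graph.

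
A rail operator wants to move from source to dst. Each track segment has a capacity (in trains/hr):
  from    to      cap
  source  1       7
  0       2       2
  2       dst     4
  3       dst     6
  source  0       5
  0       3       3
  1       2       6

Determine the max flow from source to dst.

7

Augment source→1→2→dst: bottleneck 4. Total 4.
Augment source→0→3→dst: bottleneck 3. Total 7.
No augmenting path remains in the residual graph.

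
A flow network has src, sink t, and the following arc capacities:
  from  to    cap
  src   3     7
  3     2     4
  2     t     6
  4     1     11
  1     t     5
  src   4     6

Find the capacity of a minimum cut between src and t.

9

Max flow = 9 (via 2 augmenting paths).
In the residual at optimum, the set reachable from src is {1, 3, 4, src}.
Cut edges: 3->2 (cap 4), 1->t (cap 5). Sum = 9.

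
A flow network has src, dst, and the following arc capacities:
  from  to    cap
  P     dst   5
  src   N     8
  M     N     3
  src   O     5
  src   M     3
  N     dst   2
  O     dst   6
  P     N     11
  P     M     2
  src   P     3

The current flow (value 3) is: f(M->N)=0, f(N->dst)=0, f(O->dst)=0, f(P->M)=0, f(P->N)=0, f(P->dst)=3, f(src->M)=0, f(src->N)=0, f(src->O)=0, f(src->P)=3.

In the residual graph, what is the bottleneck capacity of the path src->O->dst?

Residual capacities along the path: src->O: 5, O->dst: 6.
Minimum is 5.

5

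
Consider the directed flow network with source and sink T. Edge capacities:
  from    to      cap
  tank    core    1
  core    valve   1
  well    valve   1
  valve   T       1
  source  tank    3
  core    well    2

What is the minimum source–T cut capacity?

Max flow = 1 (via 1 augmenting path).
In the residual at optimum, the set reachable from source is {source, tank}.
Cut edges: tank->core (cap 1). Sum = 1.

1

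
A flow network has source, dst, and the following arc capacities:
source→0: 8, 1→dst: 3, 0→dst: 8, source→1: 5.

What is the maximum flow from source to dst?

11

Augment source→0→dst: bottleneck 8. Total 8.
Augment source→1→dst: bottleneck 3. Total 11.
No augmenting path remains in the residual graph.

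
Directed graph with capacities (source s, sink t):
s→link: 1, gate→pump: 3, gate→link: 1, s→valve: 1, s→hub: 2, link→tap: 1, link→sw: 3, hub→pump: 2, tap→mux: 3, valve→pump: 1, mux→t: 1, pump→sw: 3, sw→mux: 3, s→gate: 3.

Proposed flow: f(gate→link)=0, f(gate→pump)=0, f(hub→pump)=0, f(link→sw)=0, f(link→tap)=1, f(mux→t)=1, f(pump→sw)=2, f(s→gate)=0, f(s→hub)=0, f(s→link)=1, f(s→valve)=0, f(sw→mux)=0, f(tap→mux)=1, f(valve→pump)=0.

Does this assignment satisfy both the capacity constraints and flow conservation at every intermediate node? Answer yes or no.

Conservation fails at pump: inflow 0 ≠ outflow 2.

No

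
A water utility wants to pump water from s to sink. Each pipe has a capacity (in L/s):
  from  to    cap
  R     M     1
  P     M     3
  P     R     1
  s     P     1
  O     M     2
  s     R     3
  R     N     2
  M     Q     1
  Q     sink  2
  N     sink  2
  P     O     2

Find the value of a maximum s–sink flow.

3

Augment s→R→N→sink: bottleneck 2. Total 2.
Augment s→P→M→Q→sink: bottleneck 1. Total 3.
No augmenting path remains in the residual graph.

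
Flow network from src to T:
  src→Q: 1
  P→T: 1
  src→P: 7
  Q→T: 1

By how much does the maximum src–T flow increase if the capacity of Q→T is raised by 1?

0

Original max flow = 2.
Edge Q→T does not cross the min cut (source side {P, src}), so extra capacity there cannot help.
New max flow = 2. Increase = 0.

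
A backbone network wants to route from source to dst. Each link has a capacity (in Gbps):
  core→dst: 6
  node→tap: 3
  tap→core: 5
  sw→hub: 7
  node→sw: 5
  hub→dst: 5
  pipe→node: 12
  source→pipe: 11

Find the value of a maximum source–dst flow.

8

Augment source→pipe→node→tap→core→dst: bottleneck 3. Total 3.
Augment source→pipe→node→sw→hub→dst: bottleneck 5. Total 8.
No augmenting path remains in the residual graph.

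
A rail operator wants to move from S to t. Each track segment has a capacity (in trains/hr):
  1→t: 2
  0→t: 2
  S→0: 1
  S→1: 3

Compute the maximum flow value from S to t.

3

Augment S→0→t: bottleneck 1. Total 1.
Augment S→1→t: bottleneck 2. Total 3.
No augmenting path remains in the residual graph.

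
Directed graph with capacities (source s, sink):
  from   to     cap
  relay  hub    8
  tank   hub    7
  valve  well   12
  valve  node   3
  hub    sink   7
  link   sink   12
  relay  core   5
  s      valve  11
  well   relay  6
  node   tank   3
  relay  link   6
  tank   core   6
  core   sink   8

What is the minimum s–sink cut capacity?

Max flow = 9 (via 2 augmenting paths).
In the residual at optimum, the set reachable from s is {s, valve, well}.
Cut edges: valve→node (cap 3), well→relay (cap 6). Sum = 9.

9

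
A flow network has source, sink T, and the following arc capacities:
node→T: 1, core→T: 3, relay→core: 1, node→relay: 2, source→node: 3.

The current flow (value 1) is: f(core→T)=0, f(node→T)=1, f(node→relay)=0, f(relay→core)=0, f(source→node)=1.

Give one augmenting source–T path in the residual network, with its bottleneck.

source→node→relay→core→T, bottleneck 1

Residual along source→node→relay→core→T: source→node: 2, node→relay: 2, relay→core: 1, core→T: 3.
Bottleneck = min = 1.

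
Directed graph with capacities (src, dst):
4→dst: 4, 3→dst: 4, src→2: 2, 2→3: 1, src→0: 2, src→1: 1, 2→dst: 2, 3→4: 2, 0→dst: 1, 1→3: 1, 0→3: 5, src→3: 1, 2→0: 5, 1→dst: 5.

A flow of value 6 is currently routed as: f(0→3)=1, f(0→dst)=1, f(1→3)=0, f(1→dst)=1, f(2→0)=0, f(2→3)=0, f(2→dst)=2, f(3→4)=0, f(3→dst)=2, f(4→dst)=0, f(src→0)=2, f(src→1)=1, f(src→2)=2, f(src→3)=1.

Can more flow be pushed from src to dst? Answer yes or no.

No

Residual reachable from src: {src}; dst is not reachable.
Saturated cut: src→2, src→1, src→0, src→3 with total capacity 6 = current flow value. Flow is maximum.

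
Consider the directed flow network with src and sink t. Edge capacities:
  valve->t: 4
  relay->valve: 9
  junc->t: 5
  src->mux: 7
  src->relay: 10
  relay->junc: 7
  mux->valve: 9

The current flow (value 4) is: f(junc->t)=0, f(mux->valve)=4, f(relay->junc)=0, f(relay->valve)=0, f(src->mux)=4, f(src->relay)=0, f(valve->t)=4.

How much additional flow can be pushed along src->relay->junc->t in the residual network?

5

Residual capacities along the path: src->relay: 10, relay->junc: 7, junc->t: 5.
Minimum is 5.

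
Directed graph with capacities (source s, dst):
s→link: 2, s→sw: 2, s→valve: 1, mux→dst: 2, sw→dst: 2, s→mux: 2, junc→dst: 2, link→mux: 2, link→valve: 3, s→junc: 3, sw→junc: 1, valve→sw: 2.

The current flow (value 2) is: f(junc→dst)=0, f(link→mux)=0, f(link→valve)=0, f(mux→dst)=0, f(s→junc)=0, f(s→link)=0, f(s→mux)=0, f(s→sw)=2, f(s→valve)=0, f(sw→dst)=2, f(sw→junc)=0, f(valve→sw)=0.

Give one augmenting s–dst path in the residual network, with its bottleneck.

Residual along s→mux→dst: s→mux: 2, mux→dst: 2.
Bottleneck = min = 2.

s→mux→dst, bottleneck 2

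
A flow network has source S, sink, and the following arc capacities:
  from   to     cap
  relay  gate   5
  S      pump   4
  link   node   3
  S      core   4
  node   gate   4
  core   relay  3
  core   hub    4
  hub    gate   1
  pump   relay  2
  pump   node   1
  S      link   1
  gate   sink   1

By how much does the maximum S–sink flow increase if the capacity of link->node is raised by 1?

Original max flow = 1.
Edge link->node does not cross the min cut (source side {S, core, gate, hub, link, node, pump, relay}), so extra capacity there cannot help.
New max flow = 1. Increase = 0.

0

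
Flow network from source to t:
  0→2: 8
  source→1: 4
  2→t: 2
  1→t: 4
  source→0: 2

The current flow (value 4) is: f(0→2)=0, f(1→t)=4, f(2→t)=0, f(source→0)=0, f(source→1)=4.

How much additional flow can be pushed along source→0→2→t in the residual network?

2

Residual capacities along the path: source→0: 2, 0→2: 8, 2→t: 2.
Minimum is 2.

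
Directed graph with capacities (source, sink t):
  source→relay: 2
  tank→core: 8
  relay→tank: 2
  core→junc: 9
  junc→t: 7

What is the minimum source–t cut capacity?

Max flow = 2 (via 1 augmenting path).
In the residual at optimum, the set reachable from source is {source}.
Cut edges: source→relay (cap 2). Sum = 2.

2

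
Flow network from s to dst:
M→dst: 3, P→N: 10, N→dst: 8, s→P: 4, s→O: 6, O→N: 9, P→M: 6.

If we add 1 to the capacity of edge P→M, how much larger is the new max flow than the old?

Original max flow = 10.
Edge P→M does not cross the min cut (source side {s}), so extra capacity there cannot help.
New max flow = 10. Increase = 0.

0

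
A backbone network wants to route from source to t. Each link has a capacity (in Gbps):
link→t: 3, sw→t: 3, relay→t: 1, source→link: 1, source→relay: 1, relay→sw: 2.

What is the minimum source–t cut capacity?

Max flow = 2 (via 2 augmenting paths).
In the residual at optimum, the set reachable from source is {source}.
Cut edges: source→relay (cap 1), source→link (cap 1). Sum = 2.

2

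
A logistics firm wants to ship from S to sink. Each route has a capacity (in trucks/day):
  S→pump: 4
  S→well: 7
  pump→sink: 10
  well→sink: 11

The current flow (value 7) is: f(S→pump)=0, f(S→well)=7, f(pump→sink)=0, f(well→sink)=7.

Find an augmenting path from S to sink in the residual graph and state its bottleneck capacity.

Residual along S→pump→sink: S→pump: 4, pump→sink: 10.
Bottleneck = min = 4.

S→pump→sink, bottleneck 4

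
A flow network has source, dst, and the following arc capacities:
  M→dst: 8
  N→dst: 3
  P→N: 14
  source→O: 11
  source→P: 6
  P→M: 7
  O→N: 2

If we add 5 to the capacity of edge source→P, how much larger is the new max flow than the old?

Original max flow = 8.
After raising cap(source→P), augmenting paths through that edge carry 2 more units.
New max flow = 10. Increase = 2.

2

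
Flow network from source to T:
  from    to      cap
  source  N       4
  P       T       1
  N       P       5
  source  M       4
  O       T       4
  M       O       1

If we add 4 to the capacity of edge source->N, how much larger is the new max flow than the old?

0

Original max flow = 2.
Edge source->N does not cross the min cut (source side {M, N, P, source}), so extra capacity there cannot help.
New max flow = 2. Increase = 0.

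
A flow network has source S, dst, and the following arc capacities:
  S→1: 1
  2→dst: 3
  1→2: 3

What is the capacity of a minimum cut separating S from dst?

1

Max flow = 1 (via 1 augmenting path).
In the residual at optimum, the set reachable from S is {S}.
Cut edges: S→1 (cap 1). Sum = 1.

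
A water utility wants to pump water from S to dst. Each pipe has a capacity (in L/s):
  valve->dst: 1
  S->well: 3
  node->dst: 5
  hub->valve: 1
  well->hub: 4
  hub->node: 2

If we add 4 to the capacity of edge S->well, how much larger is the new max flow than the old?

0

Original max flow = 3.
Even with extra capacity on S->well, another cut of capacity 3 remains binding.
New max flow = 3. Increase = 0.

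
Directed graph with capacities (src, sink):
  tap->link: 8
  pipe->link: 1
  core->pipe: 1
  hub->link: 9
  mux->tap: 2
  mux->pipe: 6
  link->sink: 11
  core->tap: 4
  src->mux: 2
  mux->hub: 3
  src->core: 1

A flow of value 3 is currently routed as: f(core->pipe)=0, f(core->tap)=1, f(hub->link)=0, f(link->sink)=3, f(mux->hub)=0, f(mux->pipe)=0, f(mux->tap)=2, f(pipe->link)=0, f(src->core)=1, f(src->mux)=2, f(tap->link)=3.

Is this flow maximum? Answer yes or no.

Yes

Residual reachable from src: {src}; sink is not reachable.
Saturated cut: src->core, src->mux with total capacity 3 = current flow value. Flow is maximum.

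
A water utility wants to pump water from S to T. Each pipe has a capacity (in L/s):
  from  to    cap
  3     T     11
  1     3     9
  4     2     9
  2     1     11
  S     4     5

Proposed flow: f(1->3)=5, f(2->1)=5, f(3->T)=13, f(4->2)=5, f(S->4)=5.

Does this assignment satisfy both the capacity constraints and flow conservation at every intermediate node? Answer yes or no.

No

Capacity violated on 3->T: flow 13 > capacity 11.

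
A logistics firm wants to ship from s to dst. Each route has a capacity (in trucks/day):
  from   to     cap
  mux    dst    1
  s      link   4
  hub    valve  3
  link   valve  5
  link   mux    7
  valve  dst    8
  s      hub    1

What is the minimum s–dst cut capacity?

5

Max flow = 5 (via 3 augmenting paths).
In the residual at optimum, the set reachable from s is {s}.
Cut edges: s->link (cap 4), s->hub (cap 1). Sum = 5.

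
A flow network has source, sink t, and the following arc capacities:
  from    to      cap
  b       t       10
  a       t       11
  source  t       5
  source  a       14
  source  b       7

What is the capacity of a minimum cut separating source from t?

Max flow = 23 (via 3 augmenting paths).
In the residual at optimum, the set reachable from source is {a, source}.
Cut edges: source→b (cap 7), source→t (cap 5), a→t (cap 11). Sum = 23.

23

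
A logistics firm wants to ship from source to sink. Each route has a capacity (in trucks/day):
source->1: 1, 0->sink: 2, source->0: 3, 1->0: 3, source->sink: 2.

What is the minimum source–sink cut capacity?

4

Max flow = 4 (via 2 augmenting paths).
In the residual at optimum, the set reachable from source is {0, 1, source}.
Cut edges: source->sink (cap 2), 0->sink (cap 2). Sum = 4.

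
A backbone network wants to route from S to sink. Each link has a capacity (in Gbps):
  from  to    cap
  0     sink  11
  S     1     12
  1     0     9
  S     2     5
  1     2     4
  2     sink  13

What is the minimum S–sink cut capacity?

17

Max flow = 17 (via 3 augmenting paths).
In the residual at optimum, the set reachable from S is {S}.
Cut edges: S→1 (cap 12), S→2 (cap 5). Sum = 17.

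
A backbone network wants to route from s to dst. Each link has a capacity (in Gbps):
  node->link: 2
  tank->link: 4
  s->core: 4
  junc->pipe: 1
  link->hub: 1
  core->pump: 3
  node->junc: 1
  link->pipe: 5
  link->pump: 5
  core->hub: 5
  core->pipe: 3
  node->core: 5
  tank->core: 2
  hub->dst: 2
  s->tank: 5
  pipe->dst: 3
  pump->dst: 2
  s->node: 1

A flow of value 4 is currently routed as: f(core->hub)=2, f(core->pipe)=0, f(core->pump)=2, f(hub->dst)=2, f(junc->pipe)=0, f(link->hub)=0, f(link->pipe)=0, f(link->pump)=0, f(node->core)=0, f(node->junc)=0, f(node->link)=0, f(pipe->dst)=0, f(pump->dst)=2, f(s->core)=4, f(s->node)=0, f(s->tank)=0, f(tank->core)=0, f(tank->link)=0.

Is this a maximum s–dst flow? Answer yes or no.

No

Residual path s->tank->link->pipe->dst has bottleneck 3 > 0.
Pushing 3 along it raises the flow to 7, so the given flow is not maximum.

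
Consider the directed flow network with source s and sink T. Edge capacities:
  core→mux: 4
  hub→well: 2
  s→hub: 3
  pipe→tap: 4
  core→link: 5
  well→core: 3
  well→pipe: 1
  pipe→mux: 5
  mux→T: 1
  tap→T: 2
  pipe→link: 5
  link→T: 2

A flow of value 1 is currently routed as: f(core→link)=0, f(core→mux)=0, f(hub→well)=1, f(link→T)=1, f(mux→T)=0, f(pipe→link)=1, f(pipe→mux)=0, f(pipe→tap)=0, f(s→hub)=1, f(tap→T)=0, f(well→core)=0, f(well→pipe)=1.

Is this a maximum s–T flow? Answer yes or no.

No

Residual path s→hub→well→core→mux→T has bottleneck 1 > 0.
Pushing 1 along it raises the flow to 2, so the given flow is not maximum.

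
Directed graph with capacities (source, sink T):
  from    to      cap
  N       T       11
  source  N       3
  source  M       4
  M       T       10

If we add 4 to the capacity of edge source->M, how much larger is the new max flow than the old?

Original max flow = 7.
After raising cap(source->M), augmenting paths through that edge carry 4 more units.
New max flow = 11. Increase = 4.

4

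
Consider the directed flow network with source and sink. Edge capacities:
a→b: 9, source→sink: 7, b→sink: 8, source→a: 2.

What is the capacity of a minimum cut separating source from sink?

9

Max flow = 9 (via 2 augmenting paths).
In the residual at optimum, the set reachable from source is {source}.
Cut edges: source→a (cap 2), source→sink (cap 7). Sum = 9.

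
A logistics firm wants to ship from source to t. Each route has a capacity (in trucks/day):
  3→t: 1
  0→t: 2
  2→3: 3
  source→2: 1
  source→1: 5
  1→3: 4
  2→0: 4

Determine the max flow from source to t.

Augment source→2→0→t: bottleneck 1. Total 1.
Augment source→1→3→t: bottleneck 1. Total 2.
No augmenting path remains in the residual graph.

2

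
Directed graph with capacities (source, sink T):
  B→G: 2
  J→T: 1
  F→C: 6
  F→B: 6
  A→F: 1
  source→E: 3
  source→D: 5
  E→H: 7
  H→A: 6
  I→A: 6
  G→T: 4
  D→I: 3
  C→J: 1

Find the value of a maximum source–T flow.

1

Augment source→E→H→A→F→C→J→T: bottleneck 1. Total 1.
No augmenting path remains in the residual graph.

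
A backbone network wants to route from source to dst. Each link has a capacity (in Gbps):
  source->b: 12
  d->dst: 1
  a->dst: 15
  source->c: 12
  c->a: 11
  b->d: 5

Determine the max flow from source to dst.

Augment source->b->d->dst: bottleneck 1. Total 1.
Augment source->c->a->dst: bottleneck 11. Total 12.
No augmenting path remains in the residual graph.

12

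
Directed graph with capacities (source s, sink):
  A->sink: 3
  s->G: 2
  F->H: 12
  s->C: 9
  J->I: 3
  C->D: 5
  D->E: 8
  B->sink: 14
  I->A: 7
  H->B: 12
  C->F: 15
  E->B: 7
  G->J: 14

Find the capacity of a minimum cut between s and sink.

11

Max flow = 11 (via 2 augmenting paths).
In the residual at optimum, the set reachable from s is {s}.
Cut edges: s->G (cap 2), s->C (cap 9). Sum = 11.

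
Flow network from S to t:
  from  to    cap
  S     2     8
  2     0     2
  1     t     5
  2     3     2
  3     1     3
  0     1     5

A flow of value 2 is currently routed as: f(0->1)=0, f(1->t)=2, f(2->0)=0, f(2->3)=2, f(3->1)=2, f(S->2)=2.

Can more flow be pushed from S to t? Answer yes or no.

Residual path S->2->0->1->t has bottleneck 2 > 0.
Pushing 2 along it raises the flow to 4, so the given flow is not maximum.

Yes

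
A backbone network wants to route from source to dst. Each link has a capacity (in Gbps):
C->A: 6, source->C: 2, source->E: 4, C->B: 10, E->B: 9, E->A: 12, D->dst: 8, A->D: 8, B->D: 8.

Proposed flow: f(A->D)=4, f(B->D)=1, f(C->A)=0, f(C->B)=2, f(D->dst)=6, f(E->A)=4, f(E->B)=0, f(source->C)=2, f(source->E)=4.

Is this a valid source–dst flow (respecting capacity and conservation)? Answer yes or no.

Conservation fails at B: inflow 2 ≠ outflow 1.

No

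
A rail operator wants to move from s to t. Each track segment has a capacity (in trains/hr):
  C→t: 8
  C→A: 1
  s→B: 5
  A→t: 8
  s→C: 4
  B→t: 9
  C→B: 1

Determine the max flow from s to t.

9

Augment s→C→t: bottleneck 4. Total 4.
Augment s→B→t: bottleneck 5. Total 9.
No augmenting path remains in the residual graph.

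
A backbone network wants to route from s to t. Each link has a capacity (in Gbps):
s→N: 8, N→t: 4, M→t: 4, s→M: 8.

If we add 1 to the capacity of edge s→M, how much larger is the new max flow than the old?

Original max flow = 8.
Edge s→M does not cross the min cut (source side {M, N, s}), so extra capacity there cannot help.
New max flow = 8. Increase = 0.

0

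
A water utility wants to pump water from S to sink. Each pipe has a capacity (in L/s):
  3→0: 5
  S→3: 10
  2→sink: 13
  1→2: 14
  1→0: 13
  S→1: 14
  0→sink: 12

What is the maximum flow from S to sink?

19

Augment S→1→2→sink: bottleneck 13. Total 13.
Augment S→1→0→sink: bottleneck 1. Total 14.
Augment S→3→0→sink: bottleneck 5. Total 19.
No augmenting path remains in the residual graph.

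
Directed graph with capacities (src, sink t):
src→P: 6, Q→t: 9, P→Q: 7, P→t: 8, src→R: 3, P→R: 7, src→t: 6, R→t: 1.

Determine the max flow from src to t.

Augment src→t: bottleneck 6. Total 6.
Augment src→P→t: bottleneck 6. Total 12.
Augment src→R→t: bottleneck 1. Total 13.
No augmenting path remains in the residual graph.

13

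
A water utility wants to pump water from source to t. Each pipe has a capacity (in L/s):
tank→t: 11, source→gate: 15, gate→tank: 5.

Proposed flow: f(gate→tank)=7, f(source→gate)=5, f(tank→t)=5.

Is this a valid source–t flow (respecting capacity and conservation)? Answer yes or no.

No

Capacity violated on gate→tank: flow 7 > capacity 5.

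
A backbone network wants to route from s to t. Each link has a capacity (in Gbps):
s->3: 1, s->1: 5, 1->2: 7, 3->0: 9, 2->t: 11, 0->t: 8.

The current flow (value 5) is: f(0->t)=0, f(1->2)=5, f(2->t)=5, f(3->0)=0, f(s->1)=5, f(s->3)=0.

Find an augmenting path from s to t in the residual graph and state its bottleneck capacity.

s->3->0->t, bottleneck 1

Residual along s->3->0->t: s->3: 1, 3->0: 9, 0->t: 8.
Bottleneck = min = 1.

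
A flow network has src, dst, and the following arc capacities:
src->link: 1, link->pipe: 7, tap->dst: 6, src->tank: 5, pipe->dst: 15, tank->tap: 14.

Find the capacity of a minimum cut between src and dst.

6

Max flow = 6 (via 2 augmenting paths).
In the residual at optimum, the set reachable from src is {src}.
Cut edges: src->tank (cap 5), src->link (cap 1). Sum = 6.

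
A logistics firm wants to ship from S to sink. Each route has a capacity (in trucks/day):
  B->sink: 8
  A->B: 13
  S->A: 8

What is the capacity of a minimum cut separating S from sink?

Max flow = 8 (via 1 augmenting path).
In the residual at optimum, the set reachable from S is {S}.
Cut edges: S->A (cap 8). Sum = 8.

8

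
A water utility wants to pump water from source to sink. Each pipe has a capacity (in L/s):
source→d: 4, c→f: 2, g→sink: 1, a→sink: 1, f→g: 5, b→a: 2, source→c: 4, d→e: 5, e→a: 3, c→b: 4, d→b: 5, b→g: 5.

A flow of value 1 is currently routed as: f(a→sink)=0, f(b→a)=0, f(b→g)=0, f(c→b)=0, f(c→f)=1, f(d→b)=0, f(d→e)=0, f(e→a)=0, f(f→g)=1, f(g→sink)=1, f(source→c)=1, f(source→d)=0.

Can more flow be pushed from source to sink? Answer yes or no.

Residual path source→c→b→a→sink has bottleneck 1 > 0.
Pushing 1 along it raises the flow to 2, so the given flow is not maximum.

Yes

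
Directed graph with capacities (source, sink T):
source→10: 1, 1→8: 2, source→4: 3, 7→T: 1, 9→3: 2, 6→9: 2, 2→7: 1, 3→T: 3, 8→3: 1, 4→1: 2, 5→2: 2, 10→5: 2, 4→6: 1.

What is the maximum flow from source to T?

Augment source→10→5→2→7→T: bottleneck 1. Total 1.
Augment source→4→1→8→3→T: bottleneck 1. Total 2.
Augment source→4→6→9→3→T: bottleneck 1. Total 3.
No augmenting path remains in the residual graph.

3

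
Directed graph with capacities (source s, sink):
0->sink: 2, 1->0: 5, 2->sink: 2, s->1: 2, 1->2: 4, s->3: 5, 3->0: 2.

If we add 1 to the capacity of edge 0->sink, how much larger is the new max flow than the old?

Original max flow = 4.
Edge 0->sink does not cross the min cut (source side {3, s}), so extra capacity there cannot help.
New max flow = 4. Increase = 0.

0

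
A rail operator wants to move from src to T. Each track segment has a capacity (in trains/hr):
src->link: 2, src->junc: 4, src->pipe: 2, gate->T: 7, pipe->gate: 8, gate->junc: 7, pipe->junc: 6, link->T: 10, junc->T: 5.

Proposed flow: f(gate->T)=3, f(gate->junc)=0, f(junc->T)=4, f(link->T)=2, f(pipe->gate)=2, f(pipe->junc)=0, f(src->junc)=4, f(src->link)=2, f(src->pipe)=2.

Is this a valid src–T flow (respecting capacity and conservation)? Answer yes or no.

No

Conservation fails at gate: inflow 2 ≠ outflow 3.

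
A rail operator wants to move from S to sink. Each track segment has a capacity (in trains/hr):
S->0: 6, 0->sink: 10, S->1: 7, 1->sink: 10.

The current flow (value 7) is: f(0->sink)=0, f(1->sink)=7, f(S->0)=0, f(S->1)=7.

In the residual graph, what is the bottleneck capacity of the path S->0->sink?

6

Residual capacities along the path: S->0: 6, 0->sink: 10.
Minimum is 6.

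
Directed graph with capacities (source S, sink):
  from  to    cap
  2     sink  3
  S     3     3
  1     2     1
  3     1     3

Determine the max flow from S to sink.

Augment S->3->1->2->sink: bottleneck 1. Total 1.
No augmenting path remains in the residual graph.

1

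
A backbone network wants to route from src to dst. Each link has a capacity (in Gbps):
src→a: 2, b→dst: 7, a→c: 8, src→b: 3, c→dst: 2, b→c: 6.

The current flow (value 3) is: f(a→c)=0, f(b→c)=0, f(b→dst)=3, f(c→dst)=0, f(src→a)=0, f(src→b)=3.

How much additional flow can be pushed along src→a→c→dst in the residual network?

2

Residual capacities along the path: src→a: 2, a→c: 8, c→dst: 2.
Minimum is 2.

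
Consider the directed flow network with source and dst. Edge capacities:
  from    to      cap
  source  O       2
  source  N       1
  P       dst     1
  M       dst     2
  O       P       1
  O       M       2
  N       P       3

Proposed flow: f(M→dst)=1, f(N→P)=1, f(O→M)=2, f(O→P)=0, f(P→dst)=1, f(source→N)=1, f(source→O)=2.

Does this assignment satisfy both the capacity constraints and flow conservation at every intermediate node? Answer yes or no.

Conservation fails at M: inflow 2 ≠ outflow 1.

No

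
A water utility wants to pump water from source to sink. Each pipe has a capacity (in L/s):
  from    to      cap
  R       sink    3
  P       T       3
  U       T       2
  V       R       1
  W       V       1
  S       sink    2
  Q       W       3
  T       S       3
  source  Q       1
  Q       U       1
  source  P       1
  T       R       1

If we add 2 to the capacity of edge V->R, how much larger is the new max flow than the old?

0

Original max flow = 2.
Edge V->R does not cross the min cut (source side {source}), so extra capacity there cannot help.
New max flow = 2. Increase = 0.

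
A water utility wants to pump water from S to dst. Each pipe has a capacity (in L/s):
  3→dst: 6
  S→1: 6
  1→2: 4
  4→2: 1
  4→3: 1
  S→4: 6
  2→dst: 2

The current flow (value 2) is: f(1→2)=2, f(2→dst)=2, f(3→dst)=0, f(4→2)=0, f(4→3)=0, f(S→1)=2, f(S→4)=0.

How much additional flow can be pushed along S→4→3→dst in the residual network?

1

Residual capacities along the path: S→4: 6, 4→3: 1, 3→dst: 6.
Minimum is 1.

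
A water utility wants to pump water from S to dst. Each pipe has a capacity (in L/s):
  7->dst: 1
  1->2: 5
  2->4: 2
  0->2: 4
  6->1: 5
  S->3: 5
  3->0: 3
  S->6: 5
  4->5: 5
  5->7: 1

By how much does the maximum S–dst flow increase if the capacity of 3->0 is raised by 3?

0

Original max flow = 1.
Edge 3->0 does not cross the min cut (source side {0, 1, 2, 3, 4, 5, 6, S}), so extra capacity there cannot help.
New max flow = 1. Increase = 0.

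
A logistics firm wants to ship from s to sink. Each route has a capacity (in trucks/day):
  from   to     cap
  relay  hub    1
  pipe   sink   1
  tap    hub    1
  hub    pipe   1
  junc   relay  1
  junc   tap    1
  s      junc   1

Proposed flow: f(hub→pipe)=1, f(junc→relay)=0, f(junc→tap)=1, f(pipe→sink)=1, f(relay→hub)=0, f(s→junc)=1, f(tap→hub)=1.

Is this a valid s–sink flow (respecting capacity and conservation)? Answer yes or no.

Every edge has 0 ≤ f(e) ≤ cap(e).
At each intermediate node, inflow equals outflow.

Yes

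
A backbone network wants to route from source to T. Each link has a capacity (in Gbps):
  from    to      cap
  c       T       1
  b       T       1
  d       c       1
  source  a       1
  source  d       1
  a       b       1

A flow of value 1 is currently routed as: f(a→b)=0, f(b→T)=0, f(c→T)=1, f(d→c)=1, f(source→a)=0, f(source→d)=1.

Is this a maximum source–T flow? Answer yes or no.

No

Residual path source→a→b→T has bottleneck 1 > 0.
Pushing 1 along it raises the flow to 2, so the given flow is not maximum.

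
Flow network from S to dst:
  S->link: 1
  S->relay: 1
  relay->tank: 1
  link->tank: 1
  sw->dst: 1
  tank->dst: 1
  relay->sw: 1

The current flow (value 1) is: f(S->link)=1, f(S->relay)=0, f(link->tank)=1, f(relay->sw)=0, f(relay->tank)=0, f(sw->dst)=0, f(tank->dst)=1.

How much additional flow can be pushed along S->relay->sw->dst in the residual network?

Residual capacities along the path: S->relay: 1, relay->sw: 1, sw->dst: 1.
Minimum is 1.

1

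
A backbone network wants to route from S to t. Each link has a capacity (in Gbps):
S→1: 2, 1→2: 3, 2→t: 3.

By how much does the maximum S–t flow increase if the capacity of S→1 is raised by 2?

Original max flow = 2.
After raising cap(S→1), augmenting paths through that edge carry 1 more unit.
New max flow = 3. Increase = 1.

1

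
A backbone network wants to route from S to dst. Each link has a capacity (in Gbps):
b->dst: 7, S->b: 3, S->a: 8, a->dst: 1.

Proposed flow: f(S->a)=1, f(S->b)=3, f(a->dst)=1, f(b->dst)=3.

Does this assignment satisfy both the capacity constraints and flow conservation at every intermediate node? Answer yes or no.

Every edge has 0 ≤ f(e) ≤ cap(e).
At each intermediate node, inflow equals outflow.

Yes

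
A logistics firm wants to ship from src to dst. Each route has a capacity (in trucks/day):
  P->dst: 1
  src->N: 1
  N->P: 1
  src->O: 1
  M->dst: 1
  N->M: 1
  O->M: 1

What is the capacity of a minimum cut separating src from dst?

2

Max flow = 2 (via 2 augmenting paths).
In the residual at optimum, the set reachable from src is {src}.
Cut edges: src->O (cap 1), src->N (cap 1). Sum = 2.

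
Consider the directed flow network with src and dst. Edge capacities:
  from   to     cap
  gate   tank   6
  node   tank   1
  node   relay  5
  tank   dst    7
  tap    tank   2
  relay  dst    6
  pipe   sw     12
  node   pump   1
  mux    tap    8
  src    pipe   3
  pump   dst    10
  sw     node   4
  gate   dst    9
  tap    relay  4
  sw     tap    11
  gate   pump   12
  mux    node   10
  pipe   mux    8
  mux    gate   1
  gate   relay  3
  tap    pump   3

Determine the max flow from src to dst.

3

Augment src->pipe->mux->gate->dst: bottleneck 1. Total 1.
Augment src->pipe->mux->node->pump->dst: bottleneck 1. Total 2.
Augment src->pipe->mux->node->tank->dst: bottleneck 1. Total 3.
No augmenting path remains in the residual graph.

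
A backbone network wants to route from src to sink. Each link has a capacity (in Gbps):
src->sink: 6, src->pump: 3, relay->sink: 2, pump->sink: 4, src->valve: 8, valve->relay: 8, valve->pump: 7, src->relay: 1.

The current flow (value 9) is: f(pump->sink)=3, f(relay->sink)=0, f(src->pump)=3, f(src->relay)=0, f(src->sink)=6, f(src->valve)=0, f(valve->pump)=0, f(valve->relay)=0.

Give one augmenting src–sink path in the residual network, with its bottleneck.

src->relay->sink, bottleneck 1

Residual along src->relay->sink: src->relay: 1, relay->sink: 2.
Bottleneck = min = 1.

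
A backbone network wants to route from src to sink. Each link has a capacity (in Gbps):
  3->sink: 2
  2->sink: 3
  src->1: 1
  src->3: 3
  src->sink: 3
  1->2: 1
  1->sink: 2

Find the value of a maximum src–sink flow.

6

Augment src->sink: bottleneck 3. Total 3.
Augment src->1->sink: bottleneck 1. Total 4.
Augment src->3->sink: bottleneck 2. Total 6.
No augmenting path remains in the residual graph.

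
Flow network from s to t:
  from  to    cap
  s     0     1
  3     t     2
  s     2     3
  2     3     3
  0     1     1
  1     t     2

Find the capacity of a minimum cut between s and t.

3

Max flow = 3 (via 2 augmenting paths).
In the residual at optimum, the set reachable from s is {2, 3, s}.
Cut edges: s→0 (cap 1), 3→t (cap 2). Sum = 3.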